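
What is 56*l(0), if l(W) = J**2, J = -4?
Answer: 896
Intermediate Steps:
l(W) = 16 (l(W) = (-4)**2 = 16)
56*l(0) = 56*16 = 896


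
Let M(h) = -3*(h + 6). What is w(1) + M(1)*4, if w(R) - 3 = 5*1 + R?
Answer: -75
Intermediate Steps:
w(R) = 8 + R (w(R) = 3 + (5*1 + R) = 3 + (5 + R) = 8 + R)
M(h) = -18 - 3*h (M(h) = -3*(6 + h) = -18 - 3*h)
w(1) + M(1)*4 = (8 + 1) + (-18 - 3*1)*4 = 9 + (-18 - 3)*4 = 9 - 21*4 = 9 - 84 = -75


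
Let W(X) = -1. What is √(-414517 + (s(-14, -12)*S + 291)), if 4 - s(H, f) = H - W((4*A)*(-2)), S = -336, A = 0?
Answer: I*√419938 ≈ 648.03*I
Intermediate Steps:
s(H, f) = 3 - H (s(H, f) = 4 - (H - 1*(-1)) = 4 - (H + 1) = 4 - (1 + H) = 4 + (-1 - H) = 3 - H)
√(-414517 + (s(-14, -12)*S + 291)) = √(-414517 + ((3 - 1*(-14))*(-336) + 291)) = √(-414517 + ((3 + 14)*(-336) + 291)) = √(-414517 + (17*(-336) + 291)) = √(-414517 + (-5712 + 291)) = √(-414517 - 5421) = √(-419938) = I*√419938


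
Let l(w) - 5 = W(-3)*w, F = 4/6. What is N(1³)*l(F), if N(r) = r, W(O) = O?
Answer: 3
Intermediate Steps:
F = ⅔ (F = 4*(⅙) = ⅔ ≈ 0.66667)
l(w) = 5 - 3*w
N(1³)*l(F) = 1³*(5 - 3*⅔) = 1*(5 - 2) = 1*3 = 3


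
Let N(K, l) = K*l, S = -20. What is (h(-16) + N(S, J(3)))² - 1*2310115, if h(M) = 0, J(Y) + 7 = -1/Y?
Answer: -20597435/9 ≈ -2.2886e+6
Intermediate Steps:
J(Y) = -7 - 1/Y
(h(-16) + N(S, J(3)))² - 1*2310115 = (0 - 20*(-7 - 1/3))² - 1*2310115 = (0 - 20*(-7 - 1*⅓))² - 2310115 = (0 - 20*(-7 - ⅓))² - 2310115 = (0 - 20*(-22/3))² - 2310115 = (0 + 440/3)² - 2310115 = (440/3)² - 2310115 = 193600/9 - 2310115 = -20597435/9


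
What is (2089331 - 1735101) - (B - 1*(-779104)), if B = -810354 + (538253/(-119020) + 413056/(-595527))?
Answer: 27323046988318651/70879623540 ≈ 3.8549e+5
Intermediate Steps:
B = -57437956160252611/70879623540 (B = -810354 + (538253*(-1/119020) + 413056*(-1/595527)) = -810354 + (-538253/119020 - 413056/595527) = -810354 - 369706119451/70879623540 = -57437956160252611/70879623540 ≈ -8.1036e+5)
(2089331 - 1735101) - (B - 1*(-779104)) = (2089331 - 1735101) - (-57437956160252611/70879623540 - 1*(-779104)) = 354230 - (-57437956160252611/70879623540 + 779104) = 354230 - 1*(-2215357941744451/70879623540) = 354230 + 2215357941744451/70879623540 = 27323046988318651/70879623540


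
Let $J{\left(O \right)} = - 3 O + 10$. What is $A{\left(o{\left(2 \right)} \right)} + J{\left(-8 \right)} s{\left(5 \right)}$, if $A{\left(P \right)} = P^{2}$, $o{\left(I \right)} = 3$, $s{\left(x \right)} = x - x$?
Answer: $9$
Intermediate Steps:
$s{\left(x \right)} = 0$
$J{\left(O \right)} = 10 - 3 O$
$A{\left(o{\left(2 \right)} \right)} + J{\left(-8 \right)} s{\left(5 \right)} = 3^{2} + \left(10 - -24\right) 0 = 9 + \left(10 + 24\right) 0 = 9 + 34 \cdot 0 = 9 + 0 = 9$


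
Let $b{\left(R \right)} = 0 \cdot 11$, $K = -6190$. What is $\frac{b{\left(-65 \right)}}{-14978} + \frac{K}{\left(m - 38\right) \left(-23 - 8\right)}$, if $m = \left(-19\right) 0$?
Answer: $- \frac{3095}{589} \approx -5.2547$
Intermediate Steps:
$b{\left(R \right)} = 0$
$m = 0$
$\frac{b{\left(-65 \right)}}{-14978} + \frac{K}{\left(m - 38\right) \left(-23 - 8\right)} = \frac{0}{-14978} - \frac{6190}{\left(0 - 38\right) \left(-23 - 8\right)} = 0 \left(- \frac{1}{14978}\right) - \frac{6190}{\left(-38\right) \left(-31\right)} = 0 - \frac{6190}{1178} = 0 - \frac{3095}{589} = - \frac{3095}{589}$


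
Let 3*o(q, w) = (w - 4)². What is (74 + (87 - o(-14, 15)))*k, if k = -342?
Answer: -41268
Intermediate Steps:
o(q, w) = (-4 + w)²/3 (o(q, w) = (w - 4)²/3 = (-4 + w)²/3)
(74 + (87 - o(-14, 15)))*k = (74 + (87 - (-4 + 15)²/3))*(-342) = (74 + (87 - 11²/3))*(-342) = (74 + (87 - 121/3))*(-342) = (74 + 140/3)*(-342) = (362/3)*(-342) = -41268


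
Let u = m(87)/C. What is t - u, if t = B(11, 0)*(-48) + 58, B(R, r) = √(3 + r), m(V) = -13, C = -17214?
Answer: 998399/17214 - 48*√3 ≈ -25.139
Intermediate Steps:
u = 13/17214 (u = -13/(-17214) = -13*(-1/17214) = 13/17214 ≈ 0.00075520)
t = 58 - 48*√3 (t = √(3 + 0)*(-48) + 58 = √3*(-48) + 58 = -48*√3 + 58 = 58 - 48*√3 ≈ -25.138)
t - u = (58 - 48*√3) - 1*13/17214 = (58 - 48*√3) - 13/17214 = 998399/17214 - 48*√3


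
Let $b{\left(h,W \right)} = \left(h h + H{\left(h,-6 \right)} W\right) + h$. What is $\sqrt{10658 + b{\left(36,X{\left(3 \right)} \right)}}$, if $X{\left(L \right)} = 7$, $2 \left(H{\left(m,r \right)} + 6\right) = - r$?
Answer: $\sqrt{11969} \approx 109.4$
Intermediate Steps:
$H{\left(m,r \right)} = -6 - \frac{r}{2}$ ($H{\left(m,r \right)} = -6 + \frac{\left(-1\right) r}{2} = -6 - \frac{r}{2}$)
$b{\left(h,W \right)} = h + h^{2} - 3 W$ ($b{\left(h,W \right)} = \left(h h + \left(-6 - -3\right) W\right) + h = \left(h^{2} + \left(-6 + 3\right) W\right) + h = \left(h^{2} - 3 W\right) + h = h + h^{2} - 3 W$)
$\sqrt{10658 + b{\left(36,X{\left(3 \right)} \right)}} = \sqrt{10658 + \left(36 + 36^{2} - 21\right)} = \sqrt{10658 + \left(36 + 1296 - 21\right)} = \sqrt{10658 + 1311} = \sqrt{11969}$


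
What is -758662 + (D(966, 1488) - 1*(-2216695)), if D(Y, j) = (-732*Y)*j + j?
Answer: -1050723135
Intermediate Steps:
D(Y, j) = j - 732*Y*j (D(Y, j) = -732*Y*j + j = j - 732*Y*j)
-758662 + (D(966, 1488) - 1*(-2216695)) = -758662 + (1488*(1 - 732*966) - 1*(-2216695)) = -758662 + (1488*(1 - 707112) + 2216695) = -758662 + (1488*(-707111) + 2216695) = -758662 + (-1052181168 + 2216695) = -758662 - 1049964473 = -1050723135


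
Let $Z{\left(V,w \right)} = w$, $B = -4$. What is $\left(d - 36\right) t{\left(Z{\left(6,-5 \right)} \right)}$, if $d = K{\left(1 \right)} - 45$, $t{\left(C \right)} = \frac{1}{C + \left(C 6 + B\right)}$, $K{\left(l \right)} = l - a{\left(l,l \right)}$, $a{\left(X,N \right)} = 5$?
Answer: $\frac{85}{39} \approx 2.1795$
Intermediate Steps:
$K{\left(l \right)} = -5 + l$ ($K{\left(l \right)} = l - 5 = -5 + l$)
$t{\left(C \right)} = \frac{1}{-4 + 7 C}$ ($t{\left(C \right)} = \frac{1}{C + \left(C 6 - 4\right)} = \frac{1}{C + \left(6 C - 4\right)} = \frac{1}{C + \left(-4 + 6 C\right)} = \frac{1}{-4 + 7 C}$)
$d = -49$ ($d = \left(-5 + 1\right) - 45 = -4 - 45 = -49$)
$\left(d - 36\right) t{\left(Z{\left(6,-5 \right)} \right)} = \frac{-49 - 36}{-4 + 7 \left(-5\right)} = - \frac{85}{-4 - 35} = - \frac{85}{-39} = \left(-85\right) \left(- \frac{1}{39}\right) = \frac{85}{39}$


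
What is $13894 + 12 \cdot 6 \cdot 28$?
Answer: $15910$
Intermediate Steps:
$13894 + 12 \cdot 6 \cdot 28 = 13894 + 72 \cdot 28 = 13894 + 2016 = 15910$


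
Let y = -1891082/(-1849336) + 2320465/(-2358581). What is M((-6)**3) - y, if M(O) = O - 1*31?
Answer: -538767856205377/2180904376108 ≈ -247.04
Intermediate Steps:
y = 84475306701/2180904376108 (y = -1891082*(-1/1849336) + 2320465*(-1/2358581) = 945541/924668 - 2320465/2358581 = 84475306701/2180904376108 ≈ 0.038734)
M(O) = -31 + O (M(O) = O - 31 = -31 + O)
M((-6)**3) - y = (-31 + (-6)**3) - 1*84475306701/2180904376108 = (-31 - 216) - 84475306701/2180904376108 = -247 - 84475306701/2180904376108 = -538767856205377/2180904376108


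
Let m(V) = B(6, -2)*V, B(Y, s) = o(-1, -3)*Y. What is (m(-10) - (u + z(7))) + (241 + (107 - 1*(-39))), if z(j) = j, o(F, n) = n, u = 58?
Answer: 502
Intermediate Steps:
B(Y, s) = -3*Y
m(V) = -18*V (m(V) = (-3*6)*V = -18*V)
(m(-10) - (u + z(7))) + (241 + (107 - 1*(-39))) = (-18*(-10) - (58 + 7)) + (241 + (107 - 1*(-39))) = (180 - 1*65) + (241 + (107 + 39)) = (180 - 65) + (241 + 146) = 115 + 387 = 502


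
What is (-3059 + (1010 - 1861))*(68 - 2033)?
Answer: 7683150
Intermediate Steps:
(-3059 + (1010 - 1861))*(68 - 2033) = (-3059 - 851)*(-1965) = -3910*(-1965) = 7683150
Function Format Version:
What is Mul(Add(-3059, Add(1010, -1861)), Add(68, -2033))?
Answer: 7683150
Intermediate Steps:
Mul(Add(-3059, Add(1010, -1861)), Add(68, -2033)) = Mul(Add(-3059, -851), -1965) = Mul(-3910, -1965) = 7683150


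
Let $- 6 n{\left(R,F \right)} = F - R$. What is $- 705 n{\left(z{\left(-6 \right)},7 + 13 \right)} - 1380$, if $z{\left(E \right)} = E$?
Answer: $1675$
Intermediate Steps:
$n{\left(R,F \right)} = - \frac{F}{6} + \frac{R}{6}$ ($n{\left(R,F \right)} = - \frac{F - R}{6} = - \frac{F}{6} + \frac{R}{6}$)
$- 705 n{\left(z{\left(-6 \right)},7 + 13 \right)} - 1380 = - 705 \left(- \frac{7 + 13}{6} + \frac{1}{6} \left(-6\right)\right) - 1380 = - 705 \left(\left(- \frac{1}{6}\right) 20 - 1\right) - 1380 = - 705 \left(- \frac{10}{3} - 1\right) - 1380 = \left(-705\right) \left(- \frac{13}{3}\right) - 1380 = 3055 - 1380 = 1675$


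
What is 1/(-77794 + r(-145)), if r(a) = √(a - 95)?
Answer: -38897/3025953338 - I*√15/1512976669 ≈ -1.2854e-5 - 2.5598e-9*I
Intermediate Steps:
r(a) = √(-95 + a)
1/(-77794 + r(-145)) = 1/(-77794 + √(-95 - 145)) = 1/(-77794 + √(-240)) = 1/(-77794 + 4*I*√15)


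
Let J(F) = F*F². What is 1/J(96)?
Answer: 1/884736 ≈ 1.1303e-6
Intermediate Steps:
J(F) = F³
1/J(96) = 1/(96³) = 1/884736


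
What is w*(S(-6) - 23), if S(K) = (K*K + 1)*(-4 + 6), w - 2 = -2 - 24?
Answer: -1224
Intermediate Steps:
w = -24 (w = 2 + (-2 - 24) = 2 - 26 = -24)
S(K) = 2 + 2*K² (S(K) = (K² + 1)*2 = (1 + K²)*2 = 2 + 2*K²)
w*(S(-6) - 23) = -24*((2 + 2*(-6)²) - 23) = -24*((2 + 2*36) - 23) = -24*((2 + 72) - 23) = -24*(74 - 23) = -24*51 = -1224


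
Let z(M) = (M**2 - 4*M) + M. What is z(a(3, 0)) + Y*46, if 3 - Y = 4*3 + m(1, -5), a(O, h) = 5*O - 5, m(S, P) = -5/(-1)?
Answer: -574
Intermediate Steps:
m(S, P) = 5 (m(S, P) = -5*(-1) = 5)
a(O, h) = -5 + 5*O
z(M) = M**2 - 3*M
Y = -14 (Y = 3 - (4*3 + 5) = 3 - (12 + 5) = 3 - 1*17 = 3 - 17 = -14)
z(a(3, 0)) + Y*46 = (-5 + 5*3)*(-3 + (-5 + 5*3)) - 14*46 = (-5 + 15)*(-3 + (-5 + 15)) - 644 = 10*(-3 + 10) - 644 = 10*7 - 644 = 70 - 644 = -574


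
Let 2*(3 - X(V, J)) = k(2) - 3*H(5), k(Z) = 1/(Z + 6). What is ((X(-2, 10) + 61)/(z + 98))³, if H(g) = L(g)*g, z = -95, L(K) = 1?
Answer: 55306341/4096 ≈ 13503.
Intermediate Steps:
H(g) = g (H(g) = 1*g = g)
k(Z) = 1/(6 + Z)
X(V, J) = 167/16 (X(V, J) = 3 - (1/(6 + 2) - 3*5)/2 = 3 - (1/8 - 15)/2 = 3 - (⅛ - 15)/2 = 3 - ½*(-119/8) = 3 + 119/16 = 167/16)
((X(-2, 10) + 61)/(z + 98))³ = ((167/16 + 61)/(-95 + 98))³ = ((1143/16)/3)³ = ((1143/16)*(⅓))³ = (381/16)³ = 55306341/4096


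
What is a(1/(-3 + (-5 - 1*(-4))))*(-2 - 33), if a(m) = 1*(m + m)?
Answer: 35/2 ≈ 17.500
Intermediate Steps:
a(m) = 2*m (a(m) = 1*(2*m) = 2*m)
a(1/(-3 + (-5 - 1*(-4))))*(-2 - 33) = (2/(-3 + (-5 - 1*(-4))))*(-2 - 33) = (2/(-3 + (-5 + 4)))*(-35) = (2/(-3 - 1))*(-35) = (2/(-4))*(-35) = (2*(-¼))*(-35) = -½*(-35) = 35/2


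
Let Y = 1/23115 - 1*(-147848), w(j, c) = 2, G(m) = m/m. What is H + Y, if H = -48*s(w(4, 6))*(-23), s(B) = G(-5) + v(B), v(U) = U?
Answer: 3494063401/23115 ≈ 1.5116e+5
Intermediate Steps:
G(m) = 1
Y = 3417506521/23115 (Y = 1/23115 + 147848 = 3417506521/23115 ≈ 1.4785e+5)
s(B) = 1 + B
H = 3312 (H = -48*(1 + 2)*(-23) = -48*3*(-23) = -144*(-23) = 3312)
H + Y = 3312 + 3417506521/23115 = 3494063401/23115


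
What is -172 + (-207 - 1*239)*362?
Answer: -161624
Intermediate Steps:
-172 + (-207 - 1*239)*362 = -172 + (-207 - 239)*362 = -172 - 446*362 = -172 - 161452 = -161624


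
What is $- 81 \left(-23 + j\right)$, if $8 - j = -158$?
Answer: $-11583$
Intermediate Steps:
$j = 166$ ($j = 8 - -158 = 8 + 158 = 166$)
$- 81 \left(-23 + j\right) = - 81 \left(-23 + 166\right) = \left(-81\right) 143 = -11583$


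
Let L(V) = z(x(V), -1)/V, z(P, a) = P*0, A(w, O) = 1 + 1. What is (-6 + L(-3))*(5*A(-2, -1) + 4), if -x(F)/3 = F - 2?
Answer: -84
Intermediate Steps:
A(w, O) = 2
x(F) = 6 - 3*F (x(F) = -3*(F - 2) = -3*(-2 + F) = 6 - 3*F)
z(P, a) = 0
L(V) = 0 (L(V) = 0/V = 0)
(-6 + L(-3))*(5*A(-2, -1) + 4) = (-6 + 0)*(5*2 + 4) = -6*(10 + 4) = -6*14 = -84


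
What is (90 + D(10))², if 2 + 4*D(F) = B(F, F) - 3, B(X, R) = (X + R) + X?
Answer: 148225/16 ≈ 9264.1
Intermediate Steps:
B(X, R) = R + 2*X (B(X, R) = (R + X) + X = R + 2*X)
D(F) = -5/4 + 3*F/4 (D(F) = -½ + ((F + 2*F) - 3)/4 = -½ + (3*F - 3)/4 = -½ + (-3 + 3*F)/4 = -½ + (-¾ + 3*F/4) = -5/4 + 3*F/4)
(90 + D(10))² = (90 + (-5/4 + (¾)*10))² = (90 + (-5/4 + 15/2))² = (90 + 25/4)² = (385/4)² = 148225/16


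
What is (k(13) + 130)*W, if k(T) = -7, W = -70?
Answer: -8610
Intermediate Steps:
(k(13) + 130)*W = (-7 + 130)*(-70) = 123*(-70) = -8610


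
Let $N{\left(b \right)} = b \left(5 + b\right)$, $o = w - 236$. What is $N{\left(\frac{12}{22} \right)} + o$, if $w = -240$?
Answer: $- \frac{57230}{121} \approx -472.98$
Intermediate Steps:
$o = -476$ ($o = -240 - 236 = -476$)
$N{\left(\frac{12}{22} \right)} + o = \frac{12}{22} \left(5 + \frac{12}{22}\right) - 476 = 12 \cdot \frac{1}{22} \left(5 + 12 \cdot \frac{1}{22}\right) - 476 = \frac{6 \left(5 + \frac{6}{11}\right)}{11} - 476 = \frac{6}{11} \cdot \frac{61}{11} - 476 = \frac{366}{121} - 476 = - \frac{57230}{121}$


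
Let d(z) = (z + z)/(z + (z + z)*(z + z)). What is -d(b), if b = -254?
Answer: 2/1015 ≈ 0.0019704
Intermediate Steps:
d(z) = 2*z/(z + 4*z²) (d(z) = (2*z)/(z + (2*z)*(2*z)) = (2*z)/(z + 4*z²) = 2*z/(z + 4*z²))
-d(b) = -2/(1 + 4*(-254)) = -2/(1 - 1016) = -2/(-1015) = -2*(-1)/1015 = -1*(-2/1015) = 2/1015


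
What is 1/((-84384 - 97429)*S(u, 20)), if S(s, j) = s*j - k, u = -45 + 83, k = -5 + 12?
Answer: -1/136905189 ≈ -7.3043e-9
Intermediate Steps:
k = 7
u = 38
S(s, j) = -7 + j*s (S(s, j) = s*j - 1*7 = j*s - 7 = -7 + j*s)
1/((-84384 - 97429)*S(u, 20)) = 1/((-84384 - 97429)*(-7 + 20*38)) = 1/((-181813)*(-7 + 760)) = -1/181813/753 = -1/181813*1/753 = -1/136905189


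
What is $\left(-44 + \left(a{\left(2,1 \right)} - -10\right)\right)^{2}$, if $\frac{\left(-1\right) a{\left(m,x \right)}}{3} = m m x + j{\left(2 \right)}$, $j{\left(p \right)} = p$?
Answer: $2704$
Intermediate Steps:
$a{\left(m,x \right)} = -6 - 3 x m^{2}$ ($a{\left(m,x \right)} = - 3 \left(m m x + 2\right) = - 3 \left(m^{2} x + 2\right) = - 3 \left(x m^{2} + 2\right) = - 3 \left(2 + x m^{2}\right) = -6 - 3 x m^{2}$)
$\left(-44 + \left(a{\left(2,1 \right)} - -10\right)\right)^{2} = \left(-44 - \left(-4 + 12\right)\right)^{2} = \left(-44 + \left(\left(-6 - 3 \cdot 4\right) + 10\right)\right)^{2} = \left(-44 + \left(\left(-6 - 12\right) + 10\right)\right)^{2} = \left(-44 + \left(-18 + 10\right)\right)^{2} = \left(-44 - 8\right)^{2} = \left(-52\right)^{2} = 2704$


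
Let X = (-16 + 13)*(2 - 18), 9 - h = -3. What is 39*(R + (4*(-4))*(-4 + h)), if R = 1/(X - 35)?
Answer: -4989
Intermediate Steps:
h = 12 (h = 9 - 1*(-3) = 9 + 3 = 12)
X = 48 (X = -3*(-16) = 48)
R = 1/13 (R = 1/(48 - 35) = 1/13 ≈ 0.076923)
39*(R + (4*(-4))*(-4 + h)) = 39*(1/13 + (4*(-4))*(-4 + 12)) = 39*(1/13 - 16*8) = 39*(1/13 - 128) = 39*(-1663/13) = -4989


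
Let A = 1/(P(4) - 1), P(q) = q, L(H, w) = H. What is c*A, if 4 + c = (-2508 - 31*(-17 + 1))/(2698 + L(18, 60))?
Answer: -1073/679 ≈ -1.5803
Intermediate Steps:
c = -3219/679 (c = -4 + (-2508 - 31*(-17 + 1))/(2698 + 18) = -4 + (-2508 - 31*(-16))/2716 = -4 + (-2508 + 496)*(1/2716) = -4 - 2012*1/2716 = -4 - 503/679 = -3219/679 ≈ -4.7408)
A = ⅓ (A = 1/(4 - 1) = 1/3 = ⅓ ≈ 0.33333)
c*A = -3219/679*⅓ = -1073/679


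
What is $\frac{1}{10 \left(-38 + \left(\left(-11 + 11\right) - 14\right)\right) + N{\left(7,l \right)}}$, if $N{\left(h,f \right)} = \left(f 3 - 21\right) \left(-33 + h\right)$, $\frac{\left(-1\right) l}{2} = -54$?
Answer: $- \frac{1}{8398} \approx -0.00011908$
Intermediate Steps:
$l = 108$ ($l = \left(-2\right) \left(-54\right) = 108$)
$N{\left(h,f \right)} = \left(-33 + h\right) \left(-21 + 3 f\right)$ ($N{\left(h,f \right)} = \left(3 f - 21\right) \left(-33 + h\right) = \left(-21 + 3 f\right) \left(-33 + h\right) = \left(-33 + h\right) \left(-21 + 3 f\right)$)
$\frac{1}{10 \left(-38 + \left(\left(-11 + 11\right) - 14\right)\right) + N{\left(7,l \right)}} = \frac{1}{10 \left(-38 + \left(\left(-11 + 11\right) - 14\right)\right) + \left(693 - 10692 - 147 + 3 \cdot 108 \cdot 7\right)} = \frac{1}{10 \left(-38 + \left(0 - 14\right)\right) + \left(693 - 10692 - 147 + 2268\right)} = \frac{1}{10 \left(-38 - 14\right) - 7878} = \frac{1}{10 \left(-52\right) - 7878} = \frac{1}{-520 - 7878} = \frac{1}{-8398} = - \frac{1}{8398}$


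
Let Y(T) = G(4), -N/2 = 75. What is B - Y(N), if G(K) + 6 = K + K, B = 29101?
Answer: 29099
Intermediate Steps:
N = -150 (N = -2*75 = -150)
G(K) = -6 + 2*K (G(K) = -6 + (K + K) = -6 + 2*K)
Y(T) = 2 (Y(T) = -6 + 2*4 = -6 + 8 = 2)
B - Y(N) = 29101 - 1*2 = 29101 - 2 = 29099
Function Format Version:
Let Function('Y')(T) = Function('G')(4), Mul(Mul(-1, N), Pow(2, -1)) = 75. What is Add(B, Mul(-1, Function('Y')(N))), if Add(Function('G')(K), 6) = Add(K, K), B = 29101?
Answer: 29099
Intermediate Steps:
N = -150 (N = Mul(-2, 75) = -150)
Function('G')(K) = Add(-6, Mul(2, K)) (Function('G')(K) = Add(-6, Add(K, K)) = Add(-6, Mul(2, K)))
Function('Y')(T) = 2 (Function('Y')(T) = Add(-6, Mul(2, 4)) = Add(-6, 8) = 2)
Add(B, Mul(-1, Function('Y')(N))) = Add(29101, Mul(-1, 2)) = Add(29101, -2) = 29099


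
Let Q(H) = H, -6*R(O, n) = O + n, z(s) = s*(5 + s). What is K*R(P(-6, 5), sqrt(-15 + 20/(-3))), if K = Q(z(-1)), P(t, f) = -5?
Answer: -10/3 + 2*I*sqrt(195)/9 ≈ -3.3333 + 3.1032*I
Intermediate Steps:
R(O, n) = -O/6 - n/6 (R(O, n) = -(O + n)/6 = -O/6 - n/6)
K = -4 (K = -(5 - 1) = -1*4 = -4)
K*R(P(-6, 5), sqrt(-15 + 20/(-3))) = -4*(-1/6*(-5) - sqrt(-15 + 20/(-3))/6) = -4*(5/6 - sqrt(-15 + 20*(-1/3))/6) = -4*(5/6 - sqrt(-15 - 20/3)/6) = -4*(5/6 - I*sqrt(195)/18) = -10/3 + 2*I*sqrt(195)/9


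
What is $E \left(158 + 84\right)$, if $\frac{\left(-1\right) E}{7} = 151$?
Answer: $-255794$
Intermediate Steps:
$E = -1057$ ($E = \left(-7\right) 151 = -1057$)
$E \left(158 + 84\right) = - 1057 \left(158 + 84\right) = \left(-1057\right) 242 = -255794$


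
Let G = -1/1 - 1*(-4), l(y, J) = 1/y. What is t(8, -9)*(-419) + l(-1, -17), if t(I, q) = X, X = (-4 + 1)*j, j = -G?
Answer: -3772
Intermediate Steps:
G = 3 (G = -1*1 + 4 = -1 + 4 = 3)
j = -3 (j = -1*3 = -3)
X = 9 (X = (-4 + 1)*(-3) = -3*(-3) = 9)
t(I, q) = 9
t(8, -9)*(-419) + l(-1, -17) = 9*(-419) + 1/(-1) = -3771 - 1 = -3772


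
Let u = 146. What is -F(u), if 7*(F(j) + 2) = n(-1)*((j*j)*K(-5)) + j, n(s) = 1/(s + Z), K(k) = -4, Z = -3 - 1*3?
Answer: -86188/49 ≈ -1758.9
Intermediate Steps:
Z = -6 (Z = -3 - 3 = -6)
n(s) = 1/(-6 + s) (n(s) = 1/(s - 6) = 1/(-6 + s))
F(j) = -2 + j/7 + 4*j²/49 (F(j) = -2 + (((j*j)*(-4))/(-6 - 1) + j)/7 = -2 + ((j²*(-4))/(-7) + j)/7 = -2 + (-(-4)*j²/7 + j)/7 = -2 + (4*j²/7 + j)/7 = -2 + (j + 4*j²/7)/7 = -2 + (j/7 + 4*j²/49) = -2 + j/7 + 4*j²/49)
-F(u) = -(-2 + (⅐)*146 + (4/49)*146²) = -(-2 + 146/7 + (4/49)*21316) = -(-2 + 146/7 + 85264/49) = -1*86188/49 = -86188/49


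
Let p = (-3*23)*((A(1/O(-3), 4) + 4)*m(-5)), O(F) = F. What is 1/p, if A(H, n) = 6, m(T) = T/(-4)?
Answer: -2/1725 ≈ -0.0011594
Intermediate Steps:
m(T) = -T/4 (m(T) = T*(-¼) = -T/4)
p = -1725/2 (p = (-3*23)*((6 + 4)*(-¼*(-5))) = -690*5/4 = -69*25/2 = -1725/2 ≈ -862.50)
1/p = 1/(-1725/2) = -2/1725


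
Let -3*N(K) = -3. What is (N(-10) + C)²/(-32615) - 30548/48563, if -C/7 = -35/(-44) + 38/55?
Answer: -48429920764443/76659900658000 ≈ -0.63175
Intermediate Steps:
N(K) = 1 (N(K) = -⅓*(-3) = 1)
C = -2289/220 (C = -7*(-35/(-44) + 38/55) = -7*(-35*(-1/44) + 38*(1/55)) = -7*(35/44 + 38/55) = -7*327/220 = -2289/220 ≈ -10.405)
(N(-10) + C)²/(-32615) - 30548/48563 = (1 - 2289/220)²/(-32615) - 30548/48563 = (-2069/220)²*(-1/32615) - 30548*1/48563 = (4280761/48400)*(-1/32615) - 30548/48563 = -4280761/1578566000 - 30548/48563 = -48429920764443/76659900658000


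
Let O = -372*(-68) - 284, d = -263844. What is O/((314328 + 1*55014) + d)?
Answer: 12506/52749 ≈ 0.23709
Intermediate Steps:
O = 25012 (O = 25296 - 284 = 25012)
O/((314328 + 1*55014) + d) = 25012/((314328 + 1*55014) - 263844) = 25012/((314328 + 55014) - 263844) = 25012/(369342 - 263844) = 25012/105498 = 25012*(1/105498) = 12506/52749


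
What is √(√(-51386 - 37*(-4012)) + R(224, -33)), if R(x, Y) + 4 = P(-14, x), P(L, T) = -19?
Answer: √(-23 + √97058) ≈ 16.987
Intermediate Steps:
R(x, Y) = -23 (R(x, Y) = -4 - 19 = -23)
√(√(-51386 - 37*(-4012)) + R(224, -33)) = √(√(-51386 - 37*(-4012)) - 23) = √(√(-51386 + 148444) - 23) = √(√97058 - 23) = √(-23 + √97058)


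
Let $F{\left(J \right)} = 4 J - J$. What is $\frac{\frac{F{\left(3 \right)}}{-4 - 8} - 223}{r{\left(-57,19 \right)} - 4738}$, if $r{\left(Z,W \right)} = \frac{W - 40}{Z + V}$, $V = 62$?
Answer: $\frac{4475}{94844} \approx 0.047183$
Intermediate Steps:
$F{\left(J \right)} = 3 J$
$r{\left(Z,W \right)} = \frac{-40 + W}{62 + Z}$ ($r{\left(Z,W \right)} = \frac{W - 40}{Z + 62} = \frac{-40 + W}{62 + Z}$)
$\frac{\frac{F{\left(3 \right)}}{-4 - 8} - 223}{r{\left(-57,19 \right)} - 4738} = \frac{\frac{3 \cdot 3}{-4 - 8} - 223}{\frac{-40 + 19}{62 - 57} - 4738} = \frac{\frac{1}{-12} \cdot 9 - 223}{\frac{1}{5} \left(-21\right) - 4738} = \frac{\left(- \frac{1}{12}\right) 9 - 223}{\frac{1}{5} \left(-21\right) - 4738} = \frac{- \frac{3}{4} - 223}{- \frac{21}{5} - 4738} = - \frac{895}{4 \left(- \frac{23711}{5}\right)} = \left(- \frac{895}{4}\right) \left(- \frac{5}{23711}\right) = \frac{4475}{94844}$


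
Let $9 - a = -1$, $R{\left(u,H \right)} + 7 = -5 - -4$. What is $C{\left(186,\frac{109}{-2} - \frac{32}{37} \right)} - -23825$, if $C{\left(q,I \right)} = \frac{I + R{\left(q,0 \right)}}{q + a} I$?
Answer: $\frac{25590488033}{1073296} \approx 23843.0$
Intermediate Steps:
$R{\left(u,H \right)} = -8$ ($R{\left(u,H \right)} = -7 - 1 = -8$)
$a = 10$ ($a = 9 - -1 = 9 + 1 = 10$)
$C{\left(q,I \right)} = \frac{I \left(-8 + I\right)}{10 + q}$ ($C{\left(q,I \right)} = \frac{I - 8}{q + 10} I = \frac{-8 + I}{10 + q} I = \frac{I \left(-8 + I\right)}{10 + q}$)
$C{\left(186,\frac{109}{-2} - \frac{32}{37} \right)} - -23825 = \frac{\left(\frac{109}{-2} - \frac{32}{37}\right) \left(-8 + \left(\frac{109}{-2} - \frac{32}{37}\right)\right)}{10 + 186} - -23825 = \frac{\left(109 \left(- \frac{1}{2}\right) - \frac{32}{37}\right) \left(-8 + \left(109 \left(- \frac{1}{2}\right) - \frac{32}{37}\right)\right)}{196} + 23825 = \left(- \frac{109}{2} - \frac{32}{37}\right) \frac{1}{196} \left(-8 - \frac{4097}{74}\right) + 23825 = \left(- \frac{4097}{74}\right) \frac{1}{196} \left(-8 - \frac{4097}{74}\right) + 23825 = \left(- \frac{4097}{74}\right) \frac{1}{196} \left(- \frac{4689}{74}\right) + 23825 = \frac{19210833}{1073296} + 23825 = \frac{25590488033}{1073296}$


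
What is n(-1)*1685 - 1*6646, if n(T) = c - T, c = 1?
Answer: -3276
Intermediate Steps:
n(T) = 1 - T
n(-1)*1685 - 1*6646 = (1 - 1*(-1))*1685 - 1*6646 = (1 + 1)*1685 - 6646 = 2*1685 - 6646 = 3370 - 6646 = -3276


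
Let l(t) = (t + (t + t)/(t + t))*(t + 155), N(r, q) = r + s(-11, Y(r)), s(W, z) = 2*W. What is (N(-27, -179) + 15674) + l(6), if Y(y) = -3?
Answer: 16752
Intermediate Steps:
N(r, q) = -22 + r (N(r, q) = r + 2*(-11) = r - 22 = -22 + r)
l(t) = (1 + t)*(155 + t) (l(t) = (t + (2*t)/((2*t)))*(155 + t) = (t + (2*t)*(1/(2*t)))*(155 + t) = (t + 1)*(155 + t) = (1 + t)*(155 + t))
(N(-27, -179) + 15674) + l(6) = ((-22 - 27) + 15674) + (155 + 6**2 + 156*6) = (-49 + 15674) + (155 + 36 + 936) = 15625 + 1127 = 16752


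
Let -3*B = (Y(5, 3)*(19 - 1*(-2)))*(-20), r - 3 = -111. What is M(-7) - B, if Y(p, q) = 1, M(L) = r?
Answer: -248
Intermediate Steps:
r = -108 (r = 3 - 111 = -108)
M(L) = -108
B = 140 (B = -1*(19 - 1*(-2))*(-20)/3 = -1*(19 + 2)*(-20)/3 = -1*21*(-20)/3 = -7*(-20) = -1/3*(-420) = 140)
M(-7) - B = -108 - 1*140 = -108 - 140 = -248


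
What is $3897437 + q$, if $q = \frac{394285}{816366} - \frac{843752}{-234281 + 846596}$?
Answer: $\frac{649407884056890091}{166624382430} \approx 3.8974 \cdot 10^{6}$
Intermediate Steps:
$q = - \frac{149127941819}{166624382430}$ ($q = 394285 \cdot \frac{1}{816366} - \frac{843752}{612315} = \frac{394285}{816366} - \frac{843752}{612315} = - \frac{149127941819}{166624382430} \approx -0.89499$)
$3897437 + q = 3897437 - \frac{149127941819}{166624382430} = \frac{649407884056890091}{166624382430}$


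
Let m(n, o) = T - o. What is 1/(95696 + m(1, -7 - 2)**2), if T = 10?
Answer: 1/96057 ≈ 1.0410e-5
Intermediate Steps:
m(n, o) = 10 - o
1/(95696 + m(1, -7 - 2)**2) = 1/(95696 + (10 - (-7 - 2))**2) = 1/(95696 + (10 - 1*(-9))**2) = 1/(95696 + (10 + 9)**2) = 1/(95696 + 19**2) = 1/(95696 + 361) = 1/96057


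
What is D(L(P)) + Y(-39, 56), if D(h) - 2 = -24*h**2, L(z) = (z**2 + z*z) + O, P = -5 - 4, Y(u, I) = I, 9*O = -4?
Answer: -16911362/27 ≈ -6.2635e+5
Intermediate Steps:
O = -4/9 (O = (1/9)*(-4) = -4/9 ≈ -0.44444)
P = -9
L(z) = -4/9 + 2*z**2 (L(z) = (z**2 + z*z) - 4/9 = (z**2 + z**2) - 4/9 = 2*z**2 - 4/9 = -4/9 + 2*z**2)
D(h) = 2 - 24*h**2
D(L(P)) + Y(-39, 56) = (2 - 24*(-4/9 + 2*(-9)**2)**2) + 56 = (2 - 24*(-4/9 + 2*81)**2) + 56 = (2 - 24*(-4/9 + 162)**2) + 56 = (2 - 24*(1454/9)**2) + 56 = (2 - 24*2114116/81) + 56 = (2 - 16912928/27) + 56 = -16912874/27 + 56 = -16911362/27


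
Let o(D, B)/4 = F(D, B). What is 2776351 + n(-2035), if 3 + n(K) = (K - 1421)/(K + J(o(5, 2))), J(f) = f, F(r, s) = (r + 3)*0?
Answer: 5649871636/2035 ≈ 2.7763e+6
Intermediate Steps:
F(r, s) = 0 (F(r, s) = (3 + r)*0 = 0)
o(D, B) = 0 (o(D, B) = 4*0 = 0)
n(K) = -3 + (-1421 + K)/K (n(K) = -3 + (K - 1421)/(K + 0) = -3 + (-1421 + K)/K)
2776351 + n(-2035) = 2776351 + (-2 - 1421/(-2035)) = 2776351 + (-2 - 1421*(-1/2035)) = 2776351 + (-2 + 1421/2035) = 2776351 - 2649/2035 = 5649871636/2035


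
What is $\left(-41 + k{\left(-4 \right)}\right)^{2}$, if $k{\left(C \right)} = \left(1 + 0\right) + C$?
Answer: $1936$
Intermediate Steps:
$k{\left(C \right)} = 1 + C$
$\left(-41 + k{\left(-4 \right)}\right)^{2} = \left(-41 + \left(1 - 4\right)\right)^{2} = \left(-41 - 3\right)^{2} = \left(-44\right)^{2} = 1936$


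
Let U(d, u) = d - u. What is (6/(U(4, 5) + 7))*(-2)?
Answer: -2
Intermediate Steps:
(6/(U(4, 5) + 7))*(-2) = (6/((4 - 1*5) + 7))*(-2) = (6/((4 - 5) + 7))*(-2) = (6/(-1 + 7))*(-2) = (6/6)*(-2) = ((⅙)*6)*(-2) = 1*(-2) = -2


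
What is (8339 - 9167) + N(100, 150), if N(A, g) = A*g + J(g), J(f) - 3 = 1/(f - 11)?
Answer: 1970326/139 ≈ 14175.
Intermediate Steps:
J(f) = 3 + 1/(-11 + f) (J(f) = 3 + 1/(f - 11) = 3 + 1/(-11 + f))
N(A, g) = A*g + (-32 + 3*g)/(-11 + g)
(8339 - 9167) + N(100, 150) = (8339 - 9167) + (-32 + 3*150 + 100*150*(-11 + 150))/(-11 + 150) = -828 + (-32 + 450 + 100*150*139)/139 = -828 + (-32 + 450 + 2085000)/139 = -828 + (1/139)*2085418 = -828 + 2085418/139 = 1970326/139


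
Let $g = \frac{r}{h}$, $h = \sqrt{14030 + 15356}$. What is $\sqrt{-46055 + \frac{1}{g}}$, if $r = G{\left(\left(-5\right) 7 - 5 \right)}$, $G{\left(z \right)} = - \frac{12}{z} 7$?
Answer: $\frac{\sqrt{-20310255 + 210 \sqrt{29386}}}{21} \approx 214.41 i$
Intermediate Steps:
$h = \sqrt{29386} \approx 171.42$
$G{\left(z \right)} = - \frac{84}{z}$
$r = \frac{21}{10}$ ($r = - \frac{84}{\left(-5\right) 7 - 5} = - \frac{84}{-35 - 5} = - \frac{84}{-40} = \left(-84\right) \left(- \frac{1}{40}\right) = \frac{21}{10} \approx 2.1$)
$g = \frac{3 \sqrt{29386}}{41980}$ ($g = \frac{21}{10 \sqrt{29386}} = \frac{21 \frac{\sqrt{29386}}{29386}}{10} = \frac{3 \sqrt{29386}}{41980} \approx 0.01225$)
$\sqrt{-46055 + \frac{1}{g}} = \sqrt{-46055 + \frac{1}{\frac{3}{41980} \sqrt{29386}}} = \sqrt{-46055 + \frac{10 \sqrt{29386}}{21}}$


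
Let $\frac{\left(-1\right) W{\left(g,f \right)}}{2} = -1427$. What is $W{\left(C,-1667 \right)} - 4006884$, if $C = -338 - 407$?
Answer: $-4004030$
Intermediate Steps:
$C = -745$ ($C = -338 - 407 = -745$)
$W{\left(g,f \right)} = 2854$ ($W{\left(g,f \right)} = \left(-2\right) \left(-1427\right) = 2854$)
$W{\left(C,-1667 \right)} - 4006884 = 2854 - 4006884 = -4004030$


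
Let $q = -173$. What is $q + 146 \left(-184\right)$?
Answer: $-27037$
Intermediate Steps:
$q + 146 \left(-184\right) = -173 + 146 \left(-184\right) = -173 - 26864 = -27037$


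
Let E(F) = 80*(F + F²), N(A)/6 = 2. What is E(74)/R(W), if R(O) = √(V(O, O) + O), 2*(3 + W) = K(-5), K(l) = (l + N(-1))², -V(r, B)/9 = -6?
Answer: 444000*√302/151 ≈ 51099.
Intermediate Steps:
N(A) = 12 (N(A) = 6*2 = 12)
V(r, B) = 54 (V(r, B) = -9*(-6) = 54)
E(F) = 80*F + 80*F²
K(l) = (12 + l)² (K(l) = (l + 12)² = (12 + l)²)
W = 43/2 (W = -3 + (12 - 5)²/2 = -3 + (½)*7² = -3 + (½)*49 = -3 + 49/2 = 43/2 ≈ 21.500)
R(O) = √(54 + O)
E(74)/R(W) = (80*74*(1 + 74))/(√(54 + 43/2)) = (80*74*75)/(√(151/2)) = 444000/((√302/2)) = 444000*(√302/151) = 444000*√302/151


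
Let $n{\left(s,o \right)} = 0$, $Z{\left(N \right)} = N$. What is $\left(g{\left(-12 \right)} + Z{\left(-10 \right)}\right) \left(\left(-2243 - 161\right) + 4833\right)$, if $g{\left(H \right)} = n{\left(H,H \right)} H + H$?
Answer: $-53438$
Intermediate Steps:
$g{\left(H \right)} = H$ ($g{\left(H \right)} = 0 H + H = 0 + H = H$)
$\left(g{\left(-12 \right)} + Z{\left(-10 \right)}\right) \left(\left(-2243 - 161\right) + 4833\right) = \left(-12 - 10\right) \left(\left(-2243 - 161\right) + 4833\right) = - 22 \left(\left(-2243 - 161\right) + 4833\right) = - 22 \left(-2404 + 4833\right) = \left(-22\right) 2429 = -53438$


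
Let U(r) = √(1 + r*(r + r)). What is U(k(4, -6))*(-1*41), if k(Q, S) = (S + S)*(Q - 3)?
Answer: -697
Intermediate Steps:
k(Q, S) = 2*S*(-3 + Q) (k(Q, S) = (2*S)*(-3 + Q) = 2*S*(-3 + Q))
U(r) = √(1 + 2*r²) (U(r) = √(1 + r*(2*r)) = √(1 + 2*r²))
U(k(4, -6))*(-1*41) = √(1 + 2*(2*(-6)*(-3 + 4))²)*(-1*41) = √(1 + 2*(2*(-6)*1)²)*(-41) = √(1 + 2*(-12)²)*(-41) = √(1 + 2*144)*(-41) = √(1 + 288)*(-41) = √289*(-41) = 17*(-41) = -697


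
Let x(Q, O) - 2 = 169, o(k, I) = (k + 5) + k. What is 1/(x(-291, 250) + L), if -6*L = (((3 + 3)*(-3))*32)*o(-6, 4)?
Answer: -1/501 ≈ -0.0019960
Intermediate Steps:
o(k, I) = 5 + 2*k (o(k, I) = (5 + k) + k = 5 + 2*k)
L = -672 (L = -((3 + 3)*(-3))*32*(5 + 2*(-6))/6 = -(6*(-3))*32*(5 - 12)/6 = -(-18*32)*(-7)/6 = -(-96)*(-7) = -1/6*4032 = -672)
x(Q, O) = 171 (x(Q, O) = 2 + 169 = 171)
1/(x(-291, 250) + L) = 1/(171 - 672) = 1/(-501) = -1/501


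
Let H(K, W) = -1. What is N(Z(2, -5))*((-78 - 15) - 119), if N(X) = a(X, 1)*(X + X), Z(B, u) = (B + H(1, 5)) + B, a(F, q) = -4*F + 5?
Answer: 8904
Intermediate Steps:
a(F, q) = 5 - 4*F
Z(B, u) = -1 + 2*B (Z(B, u) = (B - 1) + B = (-1 + B) + B = -1 + 2*B)
N(X) = 2*X*(5 - 4*X) (N(X) = (5 - 4*X)*(X + X) = (5 - 4*X)*(2*X) = 2*X*(5 - 4*X))
N(Z(2, -5))*((-78 - 15) - 119) = (2*(-1 + 2*2)*(5 - 4*(-1 + 2*2)))*((-78 - 15) - 119) = (2*(-1 + 4)*(5 - 4*(-1 + 4)))*(-93 - 119) = (2*3*(5 - 4*3))*(-212) = (2*3*(5 - 12))*(-212) = (2*3*(-7))*(-212) = -42*(-212) = 8904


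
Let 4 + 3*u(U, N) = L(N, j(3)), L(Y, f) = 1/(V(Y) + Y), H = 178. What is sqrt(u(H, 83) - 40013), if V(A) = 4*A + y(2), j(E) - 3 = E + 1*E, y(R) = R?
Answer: I*sqrt(6958052270)/417 ≈ 200.04*I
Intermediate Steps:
j(E) = 3 + 2*E (j(E) = 3 + (E + 1*E) = 3 + (E + E) = 3 + 2*E)
V(A) = 2 + 4*A (V(A) = 4*A + 2 = 2 + 4*A)
L(Y, f) = 1/(2 + 5*Y) (L(Y, f) = 1/((2 + 4*Y) + Y) = 1/(2 + 5*Y))
u(U, N) = -4/3 + 1/(3*(2 + 5*N))
sqrt(u(H, 83) - 40013) = sqrt((-7 - 20*83)/(3*(2 + 5*83)) - 40013) = sqrt((-7 - 1660)/(3*(2 + 415)) - 40013) = sqrt((1/3)*(-1667)/417 - 40013) = sqrt((1/3)*(1/417)*(-1667) - 40013) = sqrt(-1667/1251 - 40013) = sqrt(-50057930/1251) = I*sqrt(6958052270)/417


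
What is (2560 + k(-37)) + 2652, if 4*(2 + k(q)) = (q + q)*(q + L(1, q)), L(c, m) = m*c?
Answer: 6579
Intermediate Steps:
L(c, m) = c*m
k(q) = -2 + q**2 (k(q) = -2 + ((q + q)*(q + 1*q))/4 = -2 + ((2*q)*(q + q))/4 = -2 + ((2*q)*(2*q))/4 = -2 + (4*q**2)/4 = -2 + q**2)
(2560 + k(-37)) + 2652 = (2560 + (-2 + (-37)**2)) + 2652 = (2560 + (-2 + 1369)) + 2652 = (2560 + 1367) + 2652 = 3927 + 2652 = 6579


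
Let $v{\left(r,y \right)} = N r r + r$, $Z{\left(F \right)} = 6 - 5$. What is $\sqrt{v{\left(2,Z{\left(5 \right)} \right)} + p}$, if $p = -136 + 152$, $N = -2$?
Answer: $\sqrt{10} \approx 3.1623$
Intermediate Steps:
$Z{\left(F \right)} = 1$
$v{\left(r,y \right)} = r - 2 r^{2}$ ($v{\left(r,y \right)} = - 2 r r + r = - 2 r^{2} + r = r - 2 r^{2}$)
$p = 16$
$\sqrt{v{\left(2,Z{\left(5 \right)} \right)} + p} = \sqrt{2 \left(1 - 4\right) + 16} = \sqrt{2 \left(-3\right) + 16} = \sqrt{-6 + 16} = \sqrt{10}$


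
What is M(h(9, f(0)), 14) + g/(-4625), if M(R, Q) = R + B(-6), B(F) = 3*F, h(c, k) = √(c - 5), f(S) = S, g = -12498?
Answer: -61502/4625 ≈ -13.298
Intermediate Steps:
h(c, k) = √(-5 + c)
M(R, Q) = -18 + R (M(R, Q) = R + 3*(-6) = R - 18 = -18 + R)
M(h(9, f(0)), 14) + g/(-4625) = (-18 + √(-5 + 9)) - 12498/(-4625) = (-18 + √4) - 12498*(-1/4625) = (-18 + 2) + 12498/4625 = -16 + 12498/4625 = -61502/4625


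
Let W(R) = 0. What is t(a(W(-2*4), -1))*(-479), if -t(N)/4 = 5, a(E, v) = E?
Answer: 9580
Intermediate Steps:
t(N) = -20 (t(N) = -4*5 = -20)
t(a(W(-2*4), -1))*(-479) = -20*(-479) = 9580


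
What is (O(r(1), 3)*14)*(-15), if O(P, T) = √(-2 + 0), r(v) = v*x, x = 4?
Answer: -210*I*√2 ≈ -296.98*I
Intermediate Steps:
r(v) = 4*v (r(v) = v*4 = 4*v)
O(P, T) = I*√2 (O(P, T) = √(-2) = I*√2)
(O(r(1), 3)*14)*(-15) = ((I*√2)*14)*(-15) = (14*I*√2)*(-15) = -210*I*√2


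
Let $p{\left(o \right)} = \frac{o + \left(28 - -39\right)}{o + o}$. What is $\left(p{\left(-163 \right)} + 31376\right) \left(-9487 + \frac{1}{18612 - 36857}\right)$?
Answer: $- \frac{885242034370176}{2973935} \approx -2.9767 \cdot 10^{8}$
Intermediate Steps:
$p{\left(o \right)} = \frac{67 + o}{2 o}$ ($p{\left(o \right)} = \frac{o + \left(28 + 39\right)}{2 o} = \left(o + 67\right) \frac{1}{2 o} = \left(67 + o\right) \frac{1}{2 o} = \frac{67 + o}{2 o}$)
$\left(p{\left(-163 \right)} + 31376\right) \left(-9487 + \frac{1}{18612 - 36857}\right) = \left(\frac{67 - 163}{2 \left(-163\right)} + 31376\right) \left(-9487 + \frac{1}{18612 - 36857}\right) = \left(\frac{1}{2} \left(- \frac{1}{163}\right) \left(-96\right) + 31376\right) \left(-9487 + \frac{1}{-18245}\right) = \left(\frac{48}{163} + 31376\right) \left(-9487 - \frac{1}{18245}\right) = \frac{5114336}{163} \left(- \frac{173090316}{18245}\right) = - \frac{885242034370176}{2973935}$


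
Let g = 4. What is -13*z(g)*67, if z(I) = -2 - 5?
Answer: 6097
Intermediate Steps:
z(I) = -7
-13*z(g)*67 = -(-91)*67 = -13*(-469) = 6097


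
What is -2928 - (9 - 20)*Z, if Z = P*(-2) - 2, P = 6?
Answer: -3082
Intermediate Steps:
Z = -14 (Z = 6*(-2) - 2 = -12 - 2 = -14)
-2928 - (9 - 20)*Z = -2928 - (9 - 20)*(-14) = -2928 - (-11)*(-14) = -2928 - 1*154 = -2928 - 154 = -3082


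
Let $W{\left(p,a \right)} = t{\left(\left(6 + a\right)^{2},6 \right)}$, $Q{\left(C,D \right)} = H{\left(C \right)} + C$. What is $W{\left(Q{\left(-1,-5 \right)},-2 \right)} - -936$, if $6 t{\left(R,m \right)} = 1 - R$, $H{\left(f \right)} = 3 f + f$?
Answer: $\frac{1867}{2} \approx 933.5$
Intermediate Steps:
$H{\left(f \right)} = 4 f$
$Q{\left(C,D \right)} = 5 C$ ($Q{\left(C,D \right)} = 4 C + C = 5 C$)
$t{\left(R,m \right)} = \frac{1}{6} - \frac{R}{6}$ ($t{\left(R,m \right)} = \frac{1 - R}{6} = \frac{1}{6} - \frac{R}{6}$)
$W{\left(p,a \right)} = \frac{1}{6} - \frac{\left(6 + a\right)^{2}}{6}$
$W{\left(Q{\left(-1,-5 \right)},-2 \right)} - -936 = \left(\frac{1}{6} - \frac{\left(6 - 2\right)^{2}}{6}\right) - -936 = \left(\frac{1}{6} - \frac{4^{2}}{6}\right) + 936 = \left(\frac{1}{6} - \frac{8}{3}\right) + 936 = - \frac{5}{2} + 936 = \frac{1867}{2}$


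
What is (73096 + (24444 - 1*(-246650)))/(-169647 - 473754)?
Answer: -10430/19497 ≈ -0.53495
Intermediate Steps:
(73096 + (24444 - 1*(-246650)))/(-169647 - 473754) = (73096 + (24444 + 246650))/(-643401) = (73096 + 271094)*(-1/643401) = 344190*(-1/643401) = -10430/19497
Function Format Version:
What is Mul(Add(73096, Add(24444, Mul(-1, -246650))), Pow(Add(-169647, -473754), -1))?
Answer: Rational(-10430, 19497) ≈ -0.53495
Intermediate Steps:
Mul(Add(73096, Add(24444, Mul(-1, -246650))), Pow(Add(-169647, -473754), -1)) = Mul(Add(73096, Add(24444, 246650)), Pow(-643401, -1)) = Mul(Add(73096, 271094), Rational(-1, 643401)) = Mul(344190, Rational(-1, 643401)) = Rational(-10430, 19497)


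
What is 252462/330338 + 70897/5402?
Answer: 12391886455/892242938 ≈ 13.888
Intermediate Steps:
252462/330338 + 70897/5402 = 252462*(1/330338) + 70897*(1/5402) = 126231/165169 + 70897/5402 = 12391886455/892242938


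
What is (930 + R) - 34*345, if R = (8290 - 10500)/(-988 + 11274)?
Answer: -55545505/5143 ≈ -10800.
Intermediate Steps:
R = -1105/5143 (R = -2210/10286 = -2210*1/10286 = -1105/5143 ≈ -0.21486)
(930 + R) - 34*345 = (930 - 1105/5143) - 34*345 = 4781885/5143 - 11730 = -55545505/5143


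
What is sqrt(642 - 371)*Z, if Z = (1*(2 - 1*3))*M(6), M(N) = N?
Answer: -6*sqrt(271) ≈ -98.772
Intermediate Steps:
Z = -6 (Z = (1*(2 - 1*3))*6 = (1*(2 - 3))*6 = (1*(-1))*6 = -1*6 = -6)
sqrt(642 - 371)*Z = sqrt(642 - 371)*(-6) = sqrt(271)*(-6) = -6*sqrt(271)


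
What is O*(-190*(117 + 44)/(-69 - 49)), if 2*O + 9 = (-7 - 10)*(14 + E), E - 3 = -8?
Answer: -1238895/59 ≈ -20998.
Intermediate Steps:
E = -5 (E = 3 - 8 = -5)
O = -81 (O = -9/2 + ((-7 - 10)*(14 - 5))/2 = -9/2 + (-17*9)/2 = -9/2 + (½)*(-153) = -9/2 - 153/2 = -81)
O*(-190*(117 + 44)/(-69 - 49)) = -(-15390)/((-69 - 49)/(117 + 44)) = -(-15390)/((-118/161)) = -(-15390)/((-118*1/161)) = -(-15390)/(-118/161) = -(-15390)*(-161)/118 = -81*15295/59 = -1238895/59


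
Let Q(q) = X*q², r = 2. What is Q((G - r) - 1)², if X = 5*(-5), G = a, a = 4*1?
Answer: 625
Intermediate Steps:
a = 4
G = 4
X = -25
Q(q) = -25*q²
Q((G - r) - 1)² = (-25*((4 - 1*2) - 1)²)² = (-25*((4 - 2) - 1)²)² = (-25*(2 - 1)²)² = (-25*1²)² = (-25*1)² = (-25)² = 625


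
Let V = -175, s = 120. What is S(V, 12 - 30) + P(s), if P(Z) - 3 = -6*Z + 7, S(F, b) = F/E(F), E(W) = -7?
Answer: -685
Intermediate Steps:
S(F, b) = -F/7 (S(F, b) = F/(-7) = F*(-⅐) = -F/7)
P(Z) = 10 - 6*Z (P(Z) = 3 + (-6*Z + 7) = 3 + (7 - 6*Z) = 10 - 6*Z)
S(V, 12 - 30) + P(s) = -⅐*(-175) + (10 - 6*120) = 25 + (10 - 720) = 25 - 710 = -685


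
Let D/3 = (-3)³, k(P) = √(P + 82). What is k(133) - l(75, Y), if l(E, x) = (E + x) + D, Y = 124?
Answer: -118 + √215 ≈ -103.34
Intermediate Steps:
k(P) = √(82 + P)
D = -81 (D = 3*(-3)³ = 3*(-27) = -81)
l(E, x) = -81 + E + x (l(E, x) = (E + x) - 81 = -81 + E + x)
k(133) - l(75, Y) = √(82 + 133) - (-81 + 75 + 124) = √215 - 1*118 = √215 - 118 = -118 + √215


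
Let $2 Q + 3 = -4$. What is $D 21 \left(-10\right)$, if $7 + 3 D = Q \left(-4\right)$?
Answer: $-490$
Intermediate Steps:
$Q = - \frac{7}{2}$ ($Q = - \frac{3}{2} + \frac{1}{2} \left(-4\right) = - \frac{3}{2} - 2 = - \frac{7}{2} \approx -3.5$)
$D = \frac{7}{3}$ ($D = - \frac{7}{3} + \frac{\left(- \frac{7}{2}\right) \left(-4\right)}{3} = - \frac{7}{3} + \frac{1}{3} \cdot 14 = - \frac{7}{3} + \frac{14}{3} = \frac{7}{3} \approx 2.3333$)
$D 21 \left(-10\right) = \frac{7}{3} \cdot 21 \left(-10\right) = 49 \left(-10\right) = -490$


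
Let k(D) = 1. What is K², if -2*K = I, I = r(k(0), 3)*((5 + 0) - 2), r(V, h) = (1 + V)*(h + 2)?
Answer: 225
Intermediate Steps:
r(V, h) = (1 + V)*(2 + h)
I = 30 (I = (2 + 3 + 2*1 + 1*3)*((5 + 0) - 2) = (2 + 3 + 2 + 3)*(5 - 2) = 10*3 = 30)
K = -15 (K = -½*30 = -15)
K² = (-15)² = 225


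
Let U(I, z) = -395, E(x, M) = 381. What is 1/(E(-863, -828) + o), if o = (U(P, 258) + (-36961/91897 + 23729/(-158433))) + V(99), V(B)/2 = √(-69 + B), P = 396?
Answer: -77118018106209936141/486280705723382338837 - 211979546950021794801*√30/9725614114467646776740 ≈ -0.27797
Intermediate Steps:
V(B) = 2*√(-69 + B)
o = -5759045839421/14559517401 + 2*√30 (o = (-395 + (-36961/91897 + 23729/(-158433))) + 2*√(-69 + 99) = (-395 + (-36961*1/91897 + 23729*(-1/158433))) + 2*√30 = (-395 + (-36961/91897 - 23729/158433)) + 2*√30 = (-395 - 8036466026/14559517401) + 2*√30 = -5759045839421/14559517401 + 2*√30 ≈ -384.60)
1/(E(-863, -828) + o) = 1/(381 + (-5759045839421/14559517401 + 2*√30)) = 1/(-211869709640/14559517401 + 2*√30)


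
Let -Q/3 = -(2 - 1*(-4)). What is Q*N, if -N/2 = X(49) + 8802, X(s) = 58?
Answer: -318960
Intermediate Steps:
N = -17720 (N = -2*(58 + 8802) = -2*8860 = -17720)
Q = 18 (Q = -(-3)*(2 - 1*(-4)) = -(-3)*(2 + 4) = -(-3)*6 = -3*(-6) = 18)
Q*N = 18*(-17720) = -318960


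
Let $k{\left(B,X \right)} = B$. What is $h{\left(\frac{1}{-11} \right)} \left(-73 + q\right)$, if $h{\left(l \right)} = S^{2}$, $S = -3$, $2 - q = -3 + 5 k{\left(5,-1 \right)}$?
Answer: $-837$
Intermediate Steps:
$q = -20$ ($q = 2 - \left(-3 + 5 \cdot 5\right) = 2 - \left(-3 + 25\right) = 2 - 22 = -20$)
$h{\left(l \right)} = 9$ ($h{\left(l \right)} = \left(-3\right)^{2} = 9$)
$h{\left(\frac{1}{-11} \right)} \left(-73 + q\right) = 9 \left(-73 - 20\right) = 9 \left(-93\right) = -837$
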